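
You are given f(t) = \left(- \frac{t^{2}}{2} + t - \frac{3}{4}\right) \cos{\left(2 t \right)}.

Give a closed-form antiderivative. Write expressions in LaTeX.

An antiderivative is F(t) = - \frac{t^{2} \sin{\left(2 t \right)}}{4} + \frac{t \sin{\left(2 t \right)}}{2} - \frac{t \cos{\left(2 t \right)}}{4} - \frac{\sin{\left(2 t \right)}}{4} + \frac{\cos{\left(2 t \right)}}{4}.

Since d/dt undoes antidifferentiation here, F'(t) = f(t) is required of F(t).
Check: d/dt[- \frac{t^{2} \sin{\left(2 t \right)}}{4} + \frac{t \sin{\left(2 t \right)}}{2} - \frac{t \cos{\left(2 t \right)}}{4} - \frac{\sin{\left(2 t \right)}}{4} + \frac{\cos{\left(2 t \right)}}{4}] = - \frac{t^{2} \cos{\left(2 t \right)}}{2} + t \cos{\left(2 t \right)} - \frac{3 \cos{\left(2 t \right)}}{4}, which equals f(t).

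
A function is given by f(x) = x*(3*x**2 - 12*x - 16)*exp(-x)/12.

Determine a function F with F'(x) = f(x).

An antiderivative is F(x) = (-3*x**3 + 3*x**2 + 22*x + 22)*exp(-x)/12.

f has the shape u'v + uv' for u = -x**3/4 + x**2/4 + 11*x/6 + 11/6 and v = exp(-x) — it is the derivative of the product u*v.
Check: d/dx[(-3*x**3 + 3*x**2 + 22*x + 22)*exp(-x)/12] = (3*x**3 - 12*x**2 - 16*x)*exp(-x)/12, which equals f(x).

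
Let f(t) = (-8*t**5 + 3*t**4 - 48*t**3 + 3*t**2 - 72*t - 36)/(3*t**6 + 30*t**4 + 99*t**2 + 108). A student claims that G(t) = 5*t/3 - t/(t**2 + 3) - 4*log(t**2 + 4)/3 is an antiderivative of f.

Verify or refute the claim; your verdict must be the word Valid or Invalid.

d/dt[G] = (5*t**6 - 8*t**5 + 53*t**4 - 48*t**3 + 168*t**2 - 72*t + 144)/(3*t**6 + 30*t**4 + 99*t**2 + 108)
d/dt[G] - f(t) = 5/3 != 0.

Invalid: d/dt[G] - f = 5/3, which is not 0.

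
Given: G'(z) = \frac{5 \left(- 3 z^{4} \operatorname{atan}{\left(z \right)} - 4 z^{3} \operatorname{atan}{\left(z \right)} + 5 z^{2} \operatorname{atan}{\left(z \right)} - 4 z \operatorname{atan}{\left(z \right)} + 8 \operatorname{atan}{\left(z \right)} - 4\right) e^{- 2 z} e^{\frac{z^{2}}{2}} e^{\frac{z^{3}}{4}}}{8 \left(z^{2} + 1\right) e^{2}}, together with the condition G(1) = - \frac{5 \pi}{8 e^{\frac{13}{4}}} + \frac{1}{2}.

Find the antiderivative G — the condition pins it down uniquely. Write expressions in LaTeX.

G'(z) has the shape u'v + uv' for u = - \frac{5 \operatorname{atan}{\left(z \right)}}{2} and v = e^{\frac{z^{3}}{4} + \frac{z^{2}}{2} - 2 z - 2} — it is the derivative of the product u*v.
A general antiderivative is - \frac{5 e^{\frac{z^{3}}{4} + \frac{z^{2}}{2} - 2 z - 2} \operatorname{atan}{\left(z \right)}}{2} + C.
The condition gives C = - \frac{5 \pi}{8 e^{\frac{13}{4}}} + \frac{1}{2} - (- \frac{5 \pi}{8 e^{\frac{13}{4}}}) = \frac{1}{2}.
So G(z) = - \frac{5 e^{\frac{z^{3}}{4} + \frac{z^{2}}{2} - 2 z - 2} \operatorname{atan}{\left(z \right)}}{2} + \frac{1}{2}.
Check: d/dz[- \frac{5 e^{\frac{z^{3}}{4} + \frac{z^{2}}{2} - 2 z - 2} \operatorname{atan}{\left(z \right)}}{2} + \frac{1}{2}] = \frac{- \frac{15 z^{4} e^{- 2 z} e^{\frac{z^{2}}{2}} e^{\frac{z^{3}}{4}} \operatorname{atan}{\left(z \right)}}{e^{2}} - \frac{20 z^{3} e^{- 2 z} e^{\frac{z^{2}}{2}} e^{\frac{z^{3}}{4}} \operatorname{atan}{\left(z \right)}}{e^{2}} + \frac{25 z^{2} e^{- 2 z} e^{\frac{z^{2}}{2}} e^{\frac{z^{3}}{4}} \operatorname{atan}{\left(z \right)}}{e^{2}} - \frac{20 z e^{- 2 z} e^{\frac{z^{2}}{2}} e^{\frac{z^{3}}{4}} \operatorname{atan}{\left(z \right)}}{e^{2}} + \frac{40 e^{- 2 z} e^{\frac{z^{2}}{2}} e^{\frac{z^{3}}{4}} \operatorname{atan}{\left(z \right)}}{e^{2}} - \frac{20 e^{- 2 z} e^{\frac{z^{2}}{2}} e^{\frac{z^{3}}{4}}}{e^{2}}}{8 z^{2} + 8}, which equals G'(z).

G(z) = - \frac{5 e^{\frac{z^{3}}{4} + \frac{z^{2}}{2} - 2 z - 2} \operatorname{atan}{\left(z \right)}}{2} + \frac{1}{2}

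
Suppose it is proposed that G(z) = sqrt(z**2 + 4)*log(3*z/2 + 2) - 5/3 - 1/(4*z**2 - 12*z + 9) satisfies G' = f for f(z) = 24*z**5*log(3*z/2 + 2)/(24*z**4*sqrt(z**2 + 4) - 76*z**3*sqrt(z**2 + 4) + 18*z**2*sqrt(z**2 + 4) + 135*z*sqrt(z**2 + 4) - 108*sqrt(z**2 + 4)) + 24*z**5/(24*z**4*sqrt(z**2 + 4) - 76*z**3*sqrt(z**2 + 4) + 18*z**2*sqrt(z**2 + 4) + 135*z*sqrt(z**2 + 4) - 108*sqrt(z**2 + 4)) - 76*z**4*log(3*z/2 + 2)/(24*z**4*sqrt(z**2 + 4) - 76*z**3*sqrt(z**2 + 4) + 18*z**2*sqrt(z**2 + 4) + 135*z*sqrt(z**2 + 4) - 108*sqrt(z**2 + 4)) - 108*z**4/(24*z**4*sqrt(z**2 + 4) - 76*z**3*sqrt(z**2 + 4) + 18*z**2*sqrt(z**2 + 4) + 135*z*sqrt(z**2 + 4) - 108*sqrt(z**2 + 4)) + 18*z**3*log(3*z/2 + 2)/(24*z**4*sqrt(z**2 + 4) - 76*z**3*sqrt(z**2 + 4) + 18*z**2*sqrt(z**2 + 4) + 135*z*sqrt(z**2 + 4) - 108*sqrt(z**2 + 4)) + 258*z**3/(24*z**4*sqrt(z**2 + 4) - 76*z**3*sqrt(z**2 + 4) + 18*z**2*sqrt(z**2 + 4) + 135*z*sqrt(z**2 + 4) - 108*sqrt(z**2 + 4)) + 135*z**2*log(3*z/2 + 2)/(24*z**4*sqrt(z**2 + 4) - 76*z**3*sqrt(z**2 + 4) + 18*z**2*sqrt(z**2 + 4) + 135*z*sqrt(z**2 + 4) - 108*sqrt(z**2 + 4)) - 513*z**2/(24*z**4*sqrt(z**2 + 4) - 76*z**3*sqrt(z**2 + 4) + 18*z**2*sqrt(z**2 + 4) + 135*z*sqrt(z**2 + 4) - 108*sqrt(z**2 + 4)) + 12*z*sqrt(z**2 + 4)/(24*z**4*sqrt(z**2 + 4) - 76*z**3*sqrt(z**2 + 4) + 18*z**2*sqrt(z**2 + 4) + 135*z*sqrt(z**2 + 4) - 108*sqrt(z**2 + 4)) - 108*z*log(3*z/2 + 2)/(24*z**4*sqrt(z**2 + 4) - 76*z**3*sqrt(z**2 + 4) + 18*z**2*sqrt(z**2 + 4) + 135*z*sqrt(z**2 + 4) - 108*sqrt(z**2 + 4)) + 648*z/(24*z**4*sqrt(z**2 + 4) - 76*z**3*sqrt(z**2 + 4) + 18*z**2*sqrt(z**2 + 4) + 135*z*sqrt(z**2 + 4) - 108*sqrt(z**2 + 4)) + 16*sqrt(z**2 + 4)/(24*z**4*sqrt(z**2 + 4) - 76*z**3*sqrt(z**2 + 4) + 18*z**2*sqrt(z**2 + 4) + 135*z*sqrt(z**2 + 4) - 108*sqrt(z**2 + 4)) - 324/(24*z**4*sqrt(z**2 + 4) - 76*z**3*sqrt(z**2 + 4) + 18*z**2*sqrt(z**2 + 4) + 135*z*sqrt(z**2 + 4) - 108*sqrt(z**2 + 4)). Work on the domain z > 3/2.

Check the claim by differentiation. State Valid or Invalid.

d/dz[G] = (24*z**5*log(3*z/2 + 2) + 24*z**5 - 76*z**4*log(3*z/2 + 2) - 108*z**4 + 18*z**3*log(3*z/2 + 2) + 258*z**3 + 135*z**2*log(3*z/2 + 2) - 513*z**2 + 12*z*sqrt(z**2 + 4) - 108*z*log(3*z/2 + 2) + 648*z + 16*sqrt(z**2 + 4) - 324)/(24*z**4*sqrt(z**2 + 4) - 76*z**3*sqrt(z**2 + 4) + 18*z**2*sqrt(z**2 + 4) + 135*z*sqrt(z**2 + 4) - 108*sqrt(z**2 + 4))
This equals f(z) exactly, so the claim holds.

Valid. The derivative of G reproduces f.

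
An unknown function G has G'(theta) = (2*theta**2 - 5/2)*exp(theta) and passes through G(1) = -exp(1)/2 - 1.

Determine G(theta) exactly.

G(theta) = ((4*theta**2 - 8*theta + 3)*exp(theta) - 2)/2

G'(theta) has the shape u'v + uv' for u = 2*theta**2 - 4*theta + 3/2 and v = exp(theta) — it is the derivative of the product u*v.
A general antiderivative is (4*theta**2 - 8*theta + 3)*exp(theta)/2 + C.
The condition gives C = -exp(1)/2 - 1 - (-exp(1)/2) = -1.
So G(theta) = ((4*theta**2 - 8*theta + 3)*exp(theta) - 2)/2.
Check: d/dtheta[((4*theta**2 - 8*theta + 3)*exp(theta) - 2)/2] = 2*theta**2*exp(theta) - 5*exp(theta)/2, which equals G'(theta).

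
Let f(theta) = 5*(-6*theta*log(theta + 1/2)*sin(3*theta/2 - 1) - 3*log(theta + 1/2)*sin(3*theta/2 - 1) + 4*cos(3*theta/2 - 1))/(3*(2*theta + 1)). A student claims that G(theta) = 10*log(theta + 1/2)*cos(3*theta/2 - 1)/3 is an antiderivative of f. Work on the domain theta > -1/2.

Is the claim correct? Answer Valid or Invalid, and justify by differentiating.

d/dtheta[G] = (-30*theta*log(theta + 1/2)*sin(3*theta/2 - 1) - 15*log(theta + 1/2)*sin(3*theta/2 - 1) + 20*cos(3*theta/2 - 1))/(6*theta + 3)
This equals f(theta) exactly, so the claim holds.

Valid - the claim checks out under differentiation.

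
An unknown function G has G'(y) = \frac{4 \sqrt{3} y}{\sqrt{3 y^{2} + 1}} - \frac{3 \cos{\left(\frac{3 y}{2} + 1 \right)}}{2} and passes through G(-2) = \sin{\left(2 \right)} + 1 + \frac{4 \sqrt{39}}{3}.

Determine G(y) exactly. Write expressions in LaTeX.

The integrand splits into summands that can be handled one at a time.
A general antiderivative is 4 \sqrt{y^{2} + \frac{1}{3}} - \sin{\left(\frac{3 y}{2} + 1 \right)} + C.
The condition gives C = \sin{\left(2 \right)} + 1 + \frac{4 \sqrt{39}}{3} - (\sin{\left(2 \right)} + \frac{4 \sqrt{39}}{3}) = 1.
So G(y) = \frac{4 \sqrt{3} \sqrt{3 y^{2} + 1} - 3 \sin{\left(\frac{3 y}{2} + 1 \right)} + 3}{3}.
Check: d/dy[\frac{4 \sqrt{3} \sqrt{3 y^{2} + 1} - 3 \sin{\left(\frac{3 y}{2} + 1 \right)} + 3}{3}] = \frac{8 \sqrt{3} y - 3 \sqrt{3 y^{2} + 1} \cos{\left(\frac{3 y}{2} + 1 \right)}}{2 \sqrt{3 y^{2} + 1}}, which equals G'(y).

G(y) = \frac{4 \sqrt{3} \sqrt{3 y^{2} + 1} - 3 \sin{\left(\frac{3 y}{2} + 1 \right)} + 3}{3}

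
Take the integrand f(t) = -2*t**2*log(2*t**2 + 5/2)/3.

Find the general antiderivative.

F(t) = (-12*t**3*log(2*t**2 + 5/2) + 8*t**3 - 30*t + 15*sqrt(5)*atan(2*sqrt(5)*t/5))/54 + C

Since d/dt undoes antidifferentiation here, F'(t) = f(t) is required of F(t).
Check: d/dt[(-12*t**3*log(2*t**2 + 5/2) + 8*t**3 - 30*t + 15*sqrt(5)*atan(2*sqrt(5)*t/5))/54] = -2*t**2*log(2*t**2 + 5/2)/3 = f(t).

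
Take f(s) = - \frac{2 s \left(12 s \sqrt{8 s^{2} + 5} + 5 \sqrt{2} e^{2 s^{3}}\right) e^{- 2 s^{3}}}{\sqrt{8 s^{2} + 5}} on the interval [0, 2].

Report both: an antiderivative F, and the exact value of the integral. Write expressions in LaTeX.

Any candidate F(s) must reproduce f(s) exactly when differentiated.
F(s) = - \frac{5 \sqrt{4 s^{2} + \frac{5}{2}}}{2} + 4 e^{- 2 s^{3}} is an antiderivative of f.
Check: d/ds[- \frac{5 \sqrt{4 s^{2} + \frac{5}{2}}}{2} + 4 e^{- 2 s^{3}}] = \frac{\left(- 24 s^{2} \sqrt{8 s^{2} + 5} - 10 \sqrt{2} s e^{2 s^{3}}\right) e^{- 2 s^{3}}}{\sqrt{8 s^{2} + 5}}, which equals f(s).
F(2) = - \frac{5 \sqrt{74}}{4} + \frac{4}{e^{16}}; F(0) = 4 - \frac{5 \sqrt{10}}{4}.
Integral = F(2) - F(0) = - \frac{5 \sqrt{74}}{4} - 4 + \frac{4}{e^{16}} + \frac{5 \sqrt{10}}{4}.

Antiderivative: F(s) = - \frac{5 \sqrt{4 s^{2} + \frac{5}{2}}}{2} + 4 e^{- 2 s^{3}}; value = - \frac{5 \sqrt{74}}{4} - 4 + \frac{4}{e^{16}} + \frac{5 \sqrt{10}}{4}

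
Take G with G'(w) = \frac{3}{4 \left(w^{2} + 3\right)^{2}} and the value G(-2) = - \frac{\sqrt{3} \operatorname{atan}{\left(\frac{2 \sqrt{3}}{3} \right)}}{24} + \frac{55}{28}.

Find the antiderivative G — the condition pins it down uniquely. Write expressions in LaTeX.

G(w) = \frac{3 w}{24 w^{2} + 72} + \frac{\sqrt{3} \operatorname{atan}{\left(\frac{\sqrt{3} w}{3} \right)}}{24} + 2

Whatever form G(w) takes, its d/dw must return the stated G'(w).
A general antiderivative is \frac{3 w}{24 w^{2} + 72} + \frac{\sqrt{3} \operatorname{atan}{\left(\frac{\sqrt{3} w}{3} \right)}}{24} + C.
The condition gives C = - \frac{\sqrt{3} \operatorname{atan}{\left(\frac{2 \sqrt{3}}{3} \right)}}{24} + \frac{55}{28} - (- \frac{\sqrt{3} \operatorname{atan}{\left(\frac{2 \sqrt{3}}{3} \right)}}{24} - \frac{1}{28}) = 2.
So G(w) = \frac{3 w}{24 w^{2} + 72} + \frac{\sqrt{3} \operatorname{atan}{\left(\frac{\sqrt{3} w}{3} \right)}}{24} + 2.
Check: d/dw[\frac{3 w}{24 w^{2} + 72} + \frac{\sqrt{3} \operatorname{atan}{\left(\frac{\sqrt{3} w}{3} \right)}}{24} + 2] = \frac{3}{4 w^{4} + 24 w^{2} + 36}, which equals G'(w).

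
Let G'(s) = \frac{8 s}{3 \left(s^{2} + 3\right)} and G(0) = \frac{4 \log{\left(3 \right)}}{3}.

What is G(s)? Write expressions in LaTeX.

G(s) = \frac{4 \log{\left(s^{2} + 3 \right)}}{3}

The substitution u = s^{2} + 3 works: G'(s) is exactly (dG/du)*(du/ds) for that inner function.
A general antiderivative is \frac{4 \log{\left(s^{2} + 3 \right)}}{3} + C.
The condition gives C = \frac{4 \log{\left(3 \right)}}{3} - (\frac{4 \log{\left(3 \right)}}{3}) = 0.
So G(s) = \frac{4 \log{\left(s^{2} + 3 \right)}}{3}.
Check: d/ds[\frac{4 \log{\left(s^{2} + 3 \right)}}{3}] = \frac{8 s}{3 s^{2} + 9}, which equals G'(s).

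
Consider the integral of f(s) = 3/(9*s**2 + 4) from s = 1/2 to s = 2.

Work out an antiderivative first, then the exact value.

Any candidate F(s) must reproduce f(s) exactly when differentiated.
F(s) = atan(3*s/2)/2 is an antiderivative of f.
Check: d/ds[atan(3*s/2)/2] = 3/(9*s**2 + 4) = f(s).
F(2) = atan(3)/2; F(1/2) = atan(3/4)/2.
Integral = F(2) - F(1/2) = -atan(3/4)/2 + atan(3)/2.

Antiderivative: F(s) = atan(3*s/2)/2; value = -atan(3/4)/2 + atan(3)/2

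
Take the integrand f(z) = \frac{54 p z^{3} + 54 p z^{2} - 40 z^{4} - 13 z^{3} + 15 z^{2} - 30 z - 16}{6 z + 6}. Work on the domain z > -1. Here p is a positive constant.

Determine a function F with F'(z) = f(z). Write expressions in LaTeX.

An antiderivative is F(z) = 3 p z^{3} - \frac{5 z^{4}}{3} + \frac{3 z^{3}}{2} - z^{2} - 3 z + \frac{\log{\left(z + 1 \right)}}{3}.

Whatever form F(z) takes, F'(z) = f(z) is non-negotiable.
Check: d/dz[3 p z^{3} - \frac{5 z^{4}}{3} + \frac{3 z^{3}}{2} - z^{2} - 3 z + \frac{\log{\left(z + 1 \right)}}{3}] = \frac{54 p z^{3} + 54 p z^{2} - 40 z^{4} - 13 z^{3} + 15 z^{2} - 30 z - 16}{6 z + 6} = f(z).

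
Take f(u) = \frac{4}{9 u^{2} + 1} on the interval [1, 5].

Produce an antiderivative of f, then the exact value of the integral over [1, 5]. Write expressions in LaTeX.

Antiderivative: F(u) = \frac{4 \operatorname{atan}{\left(3 u \right)}}{3}; value = - \frac{4 \operatorname{atan}{\left(3 \right)}}{3} + \frac{4 \operatorname{atan}{\left(15 \right)}}{3}

Check any antiderivative F(u) by computing F'(u) and comparing it with f(u).
F(u) = \frac{4 \operatorname{atan}{\left(3 u \right)}}{3} is an antiderivative of f.
Check: d/du[\frac{4 \operatorname{atan}{\left(3 u \right)}}{3}] = \frac{4}{9 u^{2} + 1} = f(u).
F(5) = \frac{4 \operatorname{atan}{\left(15 \right)}}{3}; F(1) = \frac{4 \operatorname{atan}{\left(3 \right)}}{3}.
Integral = F(5) - F(1) = - \frac{4 \operatorname{atan}{\left(3 \right)}}{3} + \frac{4 \operatorname{atan}{\left(15 \right)}}{3}.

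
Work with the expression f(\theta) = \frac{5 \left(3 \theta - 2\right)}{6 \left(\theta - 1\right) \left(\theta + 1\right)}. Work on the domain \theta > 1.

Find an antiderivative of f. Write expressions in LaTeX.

The denominator factors as 6 \left(\theta - 1\right) \left(\theta + 1\right); partial fractions split f into directly integrable pieces: \frac{25}{12 \left(\theta + 1\right)} + \frac{5}{12 \left(\theta - 1\right)}.
Check: d/d\theta[\frac{5 \left(\log{\left(\theta - 1 \right)} + 5 \log{\left(\theta + 1 \right)}\right)}{12}] = \frac{15 \theta - 10}{6 \theta^{2} - 6}, which equals f(\theta).

An antiderivative is F(\theta) = \frac{5 \left(\log{\left(\theta - 1 \right)} + 5 \log{\left(\theta + 1 \right)}\right)}{12}.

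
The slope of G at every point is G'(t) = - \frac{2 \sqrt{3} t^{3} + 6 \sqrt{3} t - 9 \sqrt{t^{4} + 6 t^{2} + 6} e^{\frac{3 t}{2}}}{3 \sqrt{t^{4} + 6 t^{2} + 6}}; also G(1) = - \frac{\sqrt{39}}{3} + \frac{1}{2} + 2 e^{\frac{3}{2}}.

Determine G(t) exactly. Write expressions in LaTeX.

Check a candidate G(t) by differentiating: d/dt[G] must match the given G'(t).
A general antiderivative is - \sqrt{\frac{t^{4}}{3} + 2 t^{2} + 2} + 2 e^{\frac{3 t}{2}} + C.
The condition gives C = - \frac{\sqrt{39}}{3} + \frac{1}{2} + 2 e^{\frac{3}{2}} - (- \frac{\sqrt{39}}{3} + 2 e^{\frac{3}{2}}) = \frac{1}{2}.
So G(t) = - \sqrt{\frac{t^{4}}{3} + 2 t^{2} + 2} + 2 e^{\frac{3 t}{2}} + \frac{1}{2}.
Check: d/dt[- \sqrt{\frac{t^{4}}{3} + 2 t^{2} + 2} + 2 e^{\frac{3 t}{2}} + \frac{1}{2}] = \frac{- 2 \sqrt{3} t^{3} - 6 \sqrt{3} t + 9 \sqrt{t^{4} + 6 t^{2} + 6} e^{\frac{3 t}{2}}}{3 \sqrt{t^{4} + 6 t^{2} + 6}}, which equals G'(t).

G(t) = - \sqrt{\frac{t^{4}}{3} + 2 t^{2} + 2} + 2 e^{\frac{3 t}{2}} + \frac{1}{2}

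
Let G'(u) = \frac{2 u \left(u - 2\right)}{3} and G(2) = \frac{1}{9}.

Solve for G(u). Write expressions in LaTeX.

For G(u) to be correct, d/du[G] must agree with the stated G'(u) identically.
A general antiderivative is \frac{2 u^{3}}{9} - \frac{2 u^{2}}{3} + C.
The condition gives C = \frac{1}{9} - (- \frac{8}{9}) = 1.
So G(u) = \frac{2 u^{3}}{9} - \frac{2 u^{2}}{3} + 1.
Check: d/du[\frac{2 u^{3}}{9} - \frac{2 u^{2}}{3} + 1] = \frac{2 u^{2}}{3} - \frac{4 u}{3}, which equals G'(u).

G(u) = \frac{2 u^{3}}{9} - \frac{2 u^{2}}{3} + 1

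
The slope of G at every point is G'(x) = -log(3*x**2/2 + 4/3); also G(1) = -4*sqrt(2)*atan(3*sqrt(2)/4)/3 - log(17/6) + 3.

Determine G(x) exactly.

Whatever form G(x) takes, its d/dx must return the stated G'(x).
A general antiderivative is -x*log(3*x**2/2 + 4/3) + 2*x - 4*sqrt(2)*atan(3*sqrt(2)*x/4)/3 + C.
The condition gives C = -4*sqrt(2)*atan(3*sqrt(2)/4)/3 - log(17/6) + 3 - (-4*sqrt(2)*atan(3*sqrt(2)/4)/3 - log(17/6) + 2) = 1.
So G(x) = -x*log(3*x**2/2 + 4/3) + 2*x - 4*sqrt(2)*atan(3*sqrt(2)*x/4)/3 + 1.
Check: d/dx[-x*log(3*x**2/2 + 4/3) + 2*x - 4*sqrt(2)*atan(3*sqrt(2)*x/4)/3 + 1] = -log(9*x**2 + 8) + log(6), which equals G'(x).

G(x) = -x*log(3*x**2/2 + 4/3) + 2*x - 4*sqrt(2)*atan(3*sqrt(2)*x/4)/3 + 1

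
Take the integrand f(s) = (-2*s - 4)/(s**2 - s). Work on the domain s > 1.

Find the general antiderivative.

The denominator factors as s*(s - 1); partial fractions split f into directly integrable pieces: -6/(s - 1) + 4/s.
Check: d/ds[2*(2*log(s) - 3*log(s - 1))] = (-2*s - 4)/(s**2 - s) = f(s).

F(s) = 2*(2*log(s) - 3*log(s - 1)) + C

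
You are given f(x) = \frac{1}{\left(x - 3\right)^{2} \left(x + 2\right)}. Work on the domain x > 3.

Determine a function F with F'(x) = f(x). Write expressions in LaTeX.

Factor the denominator (\left(x - 3\right)^{2} \left(x + 2\right)) and decompose: f = \frac{1}{25 \left(x + 2\right)} - \frac{1}{25 \left(x - 3\right)} + \frac{1}{5 \left(x - 3\right)^{2}}; each piece integrates to a log, atan, or power term.
Check: d/dx[- \frac{\log{\left(x - 3 \right)}}{25} + \frac{\log{\left(x + 2 \right)}}{25} - \frac{1}{5 x - 15}] = \frac{1}{x^{3} - 4 x^{2} - 3 x + 18}, which equals f(x).

An antiderivative is F(x) = - \frac{\log{\left(x - 3 \right)}}{25} + \frac{\log{\left(x + 2 \right)}}{25} - \frac{1}{5 x - 15}.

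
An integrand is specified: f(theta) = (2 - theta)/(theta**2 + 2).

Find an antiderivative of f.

Since d/dtheta undoes antidifferentiation here, F'(theta) = f(theta) is required of F(theta).
Check: d/dtheta[(-log(theta**2 + 2) + 2*sqrt(2)*atan(sqrt(2)*theta/2))/2] = (2 - theta)/(theta**2 + 2) = f(theta).

An antiderivative is F(theta) = (-log(theta**2 + 2) + 2*sqrt(2)*atan(sqrt(2)*theta/2))/2.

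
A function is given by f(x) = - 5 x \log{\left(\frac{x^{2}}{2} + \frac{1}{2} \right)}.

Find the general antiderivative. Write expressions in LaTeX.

Since d/dx undoes antidifferentiation here, F'(x) = f(x) is required of F(x).
Check: d/dx[- \frac{5 x^{2} \log{\left(\frac{x^{2}}{2} + \frac{1}{2} \right)}}{2} + \frac{5 x^{2}}{2} - \frac{5 \log{\left(x^{2} + 1 \right)}}{2}] = - 5 x \log{\left(x^{2} + 1 \right)} + 5 x \log{\left(2 \right)}, which equals f(x).

F(x) = - \frac{5 x^{2} \log{\left(\frac{x^{2}}{2} + \frac{1}{2} \right)}}{2} + \frac{5 x^{2}}{2} - \frac{5 \log{\left(x^{2} + 1 \right)}}{2} + C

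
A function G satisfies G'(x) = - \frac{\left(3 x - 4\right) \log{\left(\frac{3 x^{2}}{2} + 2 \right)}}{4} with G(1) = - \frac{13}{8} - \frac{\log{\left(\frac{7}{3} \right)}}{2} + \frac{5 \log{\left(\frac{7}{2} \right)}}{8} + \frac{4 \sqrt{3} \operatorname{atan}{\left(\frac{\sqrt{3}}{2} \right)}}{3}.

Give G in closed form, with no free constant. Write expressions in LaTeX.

For G(x) to be correct, d/dx[G] must agree with the stated G'(x) identically.
A general antiderivative is \frac{3 x^{2}}{8} - 2 x + \left(- \frac{3 x^{2}}{8} + x\right) \log{\left(\frac{3 x^{2}}{2} + 2 \right)} - \frac{\log{\left(x^{2} + \frac{4}{3} \right)}}{2} + \frac{4 \sqrt{3} \operatorname{atan}{\left(\frac{\sqrt{3} x}{2} \right)}}{3} + C.
The condition gives C = - \frac{13}{8} - \frac{\log{\left(\frac{7}{3} \right)}}{2} + \frac{5 \log{\left(\frac{7}{2} \right)}}{8} + \frac{4 \sqrt{3} \operatorname{atan}{\left(\frac{\sqrt{3}}{2} \right)}}{3} - (- \frac{13}{8} - \frac{\log{\left(\frac{7}{3} \right)}}{2} + \frac{5 \log{\left(\frac{7}{2} \right)}}{8} + \frac{4 \sqrt{3} \operatorname{atan}{\left(\frac{\sqrt{3}}{2} \right)}}{3}) = 0.
So G(x) = - \frac{9 x^{2} \log{\left(\frac{3 x^{2}}{2} + 2 \right)} - 9 x^{2} - 24 x \log{\left(\frac{3 x^{2}}{2} + 2 \right)} + 48 x + 12 \log{\left(x^{2} + \frac{4}{3} \right)} - 32 \sqrt{3} \operatorname{atan}{\left(\frac{\sqrt{3} x}{2} \right)}}{24}.
Check: d/dx[- \frac{9 x^{2} \log{\left(\frac{3 x^{2}}{2} + 2 \right)} - 9 x^{2} - 24 x \log{\left(\frac{3 x^{2}}{2} + 2 \right)} + 48 x + 12 \log{\left(x^{2} + \frac{4}{3} \right)} - 32 \sqrt{3} \operatorname{atan}{\left(\frac{\sqrt{3} x}{2} \right)}}{24}] = - \frac{3 x \log{\left(\frac{3 x^{2}}{2} + 2 \right)}}{4} + \log{\left(\frac{3 x^{2}}{2} + 2 \right)}, which equals G'(x).

G(x) = - \frac{9 x^{2} \log{\left(\frac{3 x^{2}}{2} + 2 \right)} - 9 x^{2} - 24 x \log{\left(\frac{3 x^{2}}{2} + 2 \right)} + 48 x + 12 \log{\left(x^{2} + \frac{4}{3} \right)} - 32 \sqrt{3} \operatorname{atan}{\left(\frac{\sqrt{3} x}{2} \right)}}{24}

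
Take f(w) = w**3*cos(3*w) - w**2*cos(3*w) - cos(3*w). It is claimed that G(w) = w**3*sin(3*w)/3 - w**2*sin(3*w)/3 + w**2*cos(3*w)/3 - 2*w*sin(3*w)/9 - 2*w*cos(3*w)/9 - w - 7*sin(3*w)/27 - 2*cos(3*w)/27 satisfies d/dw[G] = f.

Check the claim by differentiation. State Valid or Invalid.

Invalid: d/dw[G] - f = -1, which is not 0.

d/dw[G] = w**3*cos(3*w) - w**2*cos(3*w) - cos(3*w) - 1
d/dw[G] - f(w) = -1 != 0.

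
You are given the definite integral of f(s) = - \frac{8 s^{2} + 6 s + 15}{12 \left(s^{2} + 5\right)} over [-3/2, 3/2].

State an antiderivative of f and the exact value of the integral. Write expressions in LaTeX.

Antiderivative: F(s) = - \frac{2 s}{3} - \frac{\log{\left(s^{2} + 5 \right)}}{4} + \frac{5 \sqrt{5} \operatorname{atan}{\left(\frac{\sqrt{5} s}{5} \right)}}{12}; value = -2 + \frac{5 \sqrt{5} \operatorname{atan}{\left(\frac{3 \sqrt{5}}{10} \right)}}{6}

A first test for any F(s): its s-derivative must equal f(s) identically.
F(s) = - \frac{2 s}{3} - \frac{\log{\left(s^{2} + 5 \right)}}{4} + \frac{5 \sqrt{5} \operatorname{atan}{\left(\frac{\sqrt{5} s}{5} \right)}}{12} is an antiderivative of f.
Check: d/ds[- \frac{2 s}{3} - \frac{\log{\left(s^{2} + 5 \right)}}{4} + \frac{5 \sqrt{5} \operatorname{atan}{\left(\frac{\sqrt{5} s}{5} \right)}}{12}] = \frac{- 8 s^{2} - 6 s - 15}{12 s^{2} + 60}, which equals f(s).
F(3/2) = -1 - \frac{\log{\left(\frac{29}{4} \right)}}{4} + \frac{5 \sqrt{5} \operatorname{atan}{\left(\frac{3 \sqrt{5}}{10} \right)}}{12}; F(-3/2) = - \frac{5 \sqrt{5} \operatorname{atan}{\left(\frac{3 \sqrt{5}}{10} \right)}}{12} - \frac{\log{\left(\frac{29}{4} \right)}}{4} + 1.
Integral = F(3/2) - F(-3/2) = -2 + \frac{5 \sqrt{5} \operatorname{atan}{\left(\frac{3 \sqrt{5}}{10} \right)}}{6}.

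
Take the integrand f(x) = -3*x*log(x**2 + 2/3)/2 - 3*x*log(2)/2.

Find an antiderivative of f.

Integrate term by term and add the pieces.
Check: d/dx[-3*x**2*log(2*x**2 + 4/3)/4 + 3*x**2/4 - log(3*x**2 + 2)/2] = -3*x*log(x**2 + 2/3)/2 - 3*x*log(2)/2 = f(x).

An antiderivative is F(x) = -3*x**2*log(2*x**2 + 4/3)/4 + 3*x**2/4 - log(3*x**2 + 2)/2.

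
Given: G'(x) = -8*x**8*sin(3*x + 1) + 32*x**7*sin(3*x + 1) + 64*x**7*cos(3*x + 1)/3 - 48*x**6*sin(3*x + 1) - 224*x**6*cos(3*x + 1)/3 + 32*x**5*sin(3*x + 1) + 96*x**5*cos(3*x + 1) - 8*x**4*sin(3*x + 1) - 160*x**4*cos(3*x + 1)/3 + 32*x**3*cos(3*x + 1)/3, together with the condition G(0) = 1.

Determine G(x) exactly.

G(x) = 8*x**8*cos(3*x + 1)/3 - 32*x**7*cos(3*x + 1)/3 + 16*x**6*cos(3*x + 1) - 32*x**5*cos(3*x + 1)/3 + 8*x**4*cos(3*x + 1)/3 + 1

G'(x) has the shape u'v + uv' for u = 8*(-x**2 + x)**4/3 and v = cos(3*x + 1) — it is the derivative of the product u*v.
A general antiderivative is 8*(-x**2 + x)**4*cos(3*x + 1)/3 + C.
The condition gives C = 1 - (0) = 1.
So G(x) = 8*x**8*cos(3*x + 1)/3 - 32*x**7*cos(3*x + 1)/3 + 16*x**6*cos(3*x + 1) - 32*x**5*cos(3*x + 1)/3 + 8*x**4*cos(3*x + 1)/3 + 1.
Check: d/dx[8*x**8*cos(3*x + 1)/3 - 32*x**7*cos(3*x + 1)/3 + 16*x**6*cos(3*x + 1) - 32*x**5*cos(3*x + 1)/3 + 8*x**4*cos(3*x + 1)/3 + 1] = -8*x**8*sin(3*x + 1) + 32*x**7*sin(3*x + 1) + 64*x**7*cos(3*x + 1)/3 - 48*x**6*sin(3*x + 1) - 224*x**6*cos(3*x + 1)/3 + 32*x**5*sin(3*x + 1) + 96*x**5*cos(3*x + 1) - 8*x**4*sin(3*x + 1) - 160*x**4*cos(3*x + 1)/3 + 32*x**3*cos(3*x + 1)/3 = G'(x).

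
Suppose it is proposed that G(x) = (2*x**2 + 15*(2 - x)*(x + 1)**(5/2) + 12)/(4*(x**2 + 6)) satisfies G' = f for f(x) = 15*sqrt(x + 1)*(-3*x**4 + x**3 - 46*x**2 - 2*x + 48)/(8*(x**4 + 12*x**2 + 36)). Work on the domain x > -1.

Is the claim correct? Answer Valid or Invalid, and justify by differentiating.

d/dx[G] = (-45*x**4*sqrt(x + 1) + 15*x**3*sqrt(x + 1) - 690*x**2*sqrt(x + 1) - 30*x*sqrt(x + 1) + 720*sqrt(x + 1))/(8*x**4 + 96*x**2 + 288)
This equals f(x) exactly, so the claim holds.

Valid - the claim checks out under differentiation.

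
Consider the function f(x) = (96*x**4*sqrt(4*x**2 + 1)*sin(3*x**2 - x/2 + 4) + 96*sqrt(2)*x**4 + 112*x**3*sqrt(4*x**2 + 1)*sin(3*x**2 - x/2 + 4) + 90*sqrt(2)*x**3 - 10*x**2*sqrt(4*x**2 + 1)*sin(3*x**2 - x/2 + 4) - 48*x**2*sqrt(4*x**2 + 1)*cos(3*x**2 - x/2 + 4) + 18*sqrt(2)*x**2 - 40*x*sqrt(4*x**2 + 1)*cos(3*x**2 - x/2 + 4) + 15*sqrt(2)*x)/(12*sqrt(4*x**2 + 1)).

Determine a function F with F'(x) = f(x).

An antiderivative is F(x) = x**2*(4*x + 5)*(3*sqrt(2)*sqrt(4*x**2 + 1) - 8*cos(3*x**2 - x/2 + 4))/24.

Recognize the product-rule pattern: f = u'v + uv' with u = x**3 + 5*x**2/4, v = sqrt(2*x**2 + 1/2) - 4*cos(3*x**2 - x/2 + 4)/3, so integration by parts undoes it.
Check: d/dx[x**2*(4*x + 5)*(3*sqrt(2)*sqrt(4*x**2 + 1) - 8*cos(3*x**2 - x/2 + 4))/24] = (96*x**4*sqrt(4*x**2 + 1)*sin(3*x**2 - x/2 + 4) + 96*sqrt(2)*x**4 + 112*x**3*sqrt(4*x**2 + 1)*sin(3*x**2 - x/2 + 4) + 90*sqrt(2)*x**3 - 10*x**2*sqrt(4*x**2 + 1)*sin(3*x**2 - x/2 + 4) - 48*x**2*sqrt(4*x**2 + 1)*cos(3*x**2 - x/2 + 4) + 18*sqrt(2)*x**2 - 40*x*sqrt(4*x**2 + 1)*cos(3*x**2 - x/2 + 4) + 15*sqrt(2)*x)/(12*sqrt(4*x**2 + 1)) = f(x).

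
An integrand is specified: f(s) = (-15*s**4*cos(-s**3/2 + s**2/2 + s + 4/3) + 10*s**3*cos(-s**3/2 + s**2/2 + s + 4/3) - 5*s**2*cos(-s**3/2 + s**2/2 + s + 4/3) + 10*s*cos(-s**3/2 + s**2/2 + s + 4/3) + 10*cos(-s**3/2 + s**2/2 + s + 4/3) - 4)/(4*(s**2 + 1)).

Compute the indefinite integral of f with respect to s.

A candidate is checked by its d/ds: the result must match f(s).
Check: d/ds[-(-5*sin(-s**3/2 + s**2/2 + s + 4/3) + 2*atan(s))/2] = (-15*s**4*cos(-s**3/2 + s**2/2 + s + 4/3) + 10*s**3*cos(-s**3/2 + s**2/2 + s + 4/3) - 5*s**2*cos(-s**3/2 + s**2/2 + s + 4/3) + 10*s*cos(-s**3/2 + s**2/2 + s + 4/3) + 10*cos(-s**3/2 + s**2/2 + s + 4/3) - 4)/(4*s**2 + 4), which equals f(s).

F(s) = -(-5*sin(-s**3/2 + s**2/2 + s + 4/3) + 2*atan(s))/2 + C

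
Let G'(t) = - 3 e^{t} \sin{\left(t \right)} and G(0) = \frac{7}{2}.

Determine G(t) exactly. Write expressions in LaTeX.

Differentiate the proposed G(t) back; it has to land on the given G'(t).
A general antiderivative is - \frac{3 e^{t} \sin{\left(t \right)}}{2} + \frac{3 e^{t} \cos{\left(t \right)}}{2} + C.
The condition gives C = \frac{7}{2} - (\frac{3}{2}) = 2.
So G(t) = - \frac{3 e^{t} \sin{\left(t \right)}}{2} + \frac{3 e^{t} \cos{\left(t \right)}}{2} + 2.
Check: d/dt[- \frac{3 e^{t} \sin{\left(t \right)}}{2} + \frac{3 e^{t} \cos{\left(t \right)}}{2} + 2] = - 3 e^{t} \sin{\left(t \right)} = G'(t).

G(t) = - \frac{3 e^{t} \sin{\left(t \right)}}{2} + \frac{3 e^{t} \cos{\left(t \right)}}{2} + 2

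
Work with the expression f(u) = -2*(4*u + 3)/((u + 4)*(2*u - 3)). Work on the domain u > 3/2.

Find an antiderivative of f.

The denominator factors as (u + 4)*(2*u - 3); partial fractions split f into directly integrable pieces: -36/(11*(2*u - 3)) - 26/(11*(u + 4)).
Check: d/du[-2*(9*log(u - 3/2) + 13*log(u + 4))/11] = (-8*u - 6)/(2*u**2 + 5*u - 12), which equals f(u).

An antiderivative is F(u) = -2*(9*log(u - 3/2) + 13*log(u + 4))/11.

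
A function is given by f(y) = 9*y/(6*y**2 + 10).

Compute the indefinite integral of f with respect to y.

The substitution u = 3*y**2 + 5 works: f is exactly (dF/du)*(du/dy) for that inner function.
Check: d/dy[3*log(3*y**2 + 5)/4] = 9*y/(6*y**2 + 10) = f(y).

F(y) = 3*log(3*y**2 + 5)/4 + C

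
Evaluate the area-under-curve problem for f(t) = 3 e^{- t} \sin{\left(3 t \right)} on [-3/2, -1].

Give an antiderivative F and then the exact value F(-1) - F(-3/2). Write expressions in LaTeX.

Recover f(t) by differentiating a candidate F(t); any mismatch rules it out.
F(t) = - \frac{3 e^{- t} \sin{\left(3 t \right)}}{10} - \frac{9 e^{- t} \cos{\left(3 t \right)}}{10} is an antiderivative of f.
Check: d/dt[- \frac{3 e^{- t} \sin{\left(3 t \right)}}{10} - \frac{9 e^{- t} \cos{\left(3 t \right)}}{10}] = 3 e^{- t} \sin{\left(3 t \right)} = f(t).
F(-1) = \frac{3 e \sin{\left(3 \right)}}{10} - \frac{9 e \cos{\left(3 \right)}}{10}; F(-3/2) = \frac{3 e^{\frac{3}{2}} \sin{\left(\frac{9}{2} \right)}}{10} - \frac{9 e^{\frac{3}{2}} \cos{\left(\frac{9}{2} \right)}}{10}.
Integral = F(-1) - F(-3/2) = \frac{9 e^{\frac{3}{2}} \cos{\left(\frac{9}{2} \right)}}{10} + \frac{3 e \sin{\left(3 \right)}}{10} - \frac{3 e^{\frac{3}{2}} \sin{\left(\frac{9}{2} \right)}}{10} - \frac{9 e \cos{\left(3 \right)}}{10}.

Antiderivative: F(t) = - \frac{3 e^{- t} \sin{\left(3 t \right)}}{10} - \frac{9 e^{- t} \cos{\left(3 t \right)}}{10}; value = \frac{9 e^{\frac{3}{2}} \cos{\left(\frac{9}{2} \right)}}{10} + \frac{3 e \sin{\left(3 \right)}}{10} - \frac{3 e^{\frac{3}{2}} \sin{\left(\frac{9}{2} \right)}}{10} - \frac{9 e \cos{\left(3 \right)}}{10}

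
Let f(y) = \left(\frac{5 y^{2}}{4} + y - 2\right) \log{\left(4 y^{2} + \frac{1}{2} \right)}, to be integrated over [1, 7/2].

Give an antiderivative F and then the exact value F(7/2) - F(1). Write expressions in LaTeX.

Antiderivative: F(y) = - \frac{5 y^{3}}{18} - \frac{y^{2}}{2} + \frac{197 y}{48} + \left(\frac{5 y^{3}}{12} + \frac{y^{2}}{2} - 2 y\right) \log{\left(4 y^{2} + \frac{1}{2} \right)} + \frac{\log{\left(y^{2} + \frac{1}{8} \right)}}{16} - \frac{197 \sqrt{2} \operatorname{atan}{\left(2 \sqrt{2} y \right)}}{192}; value = - \frac{2015}{288} - \frac{197 \sqrt{2} \operatorname{atan}{\left(7 \sqrt{2} \right)}}{192} - \frac{\log{\left(\frac{9}{8} \right)}}{16} + \frac{\log{\left(\frac{99}{8} \right)}}{16} + \frac{13 \log{\left(\frac{9}{2} \right)}}{12} + \frac{197 \sqrt{2} \operatorname{atan}{\left(2 \sqrt{2} \right)}}{192} + \frac{1631 \log{\left(\frac{99}{2} \right)}}{96}

A candidate is checked by its d/dy: the result must match f(y).
F(y) = - \frac{5 y^{3}}{18} - \frac{y^{2}}{2} + \frac{197 y}{48} + \left(\frac{5 y^{3}}{12} + \frac{y^{2}}{2} - 2 y\right) \log{\left(4 y^{2} + \frac{1}{2} \right)} + \frac{\log{\left(y^{2} + \frac{1}{8} \right)}}{16} - \frac{197 \sqrt{2} \operatorname{atan}{\left(2 \sqrt{2} y \right)}}{192} is an antiderivative of f.
Check: d/dy[- \frac{5 y^{3}}{18} - \frac{y^{2}}{2} + \frac{197 y}{48} + \left(\frac{5 y^{3}}{12} + \frac{y^{2}}{2} - 2 y\right) \log{\left(4 y^{2} + \frac{1}{2} \right)} + \frac{\log{\left(y^{2} + \frac{1}{8} \right)}}{16} - \frac{197 \sqrt{2} \operatorname{atan}{\left(2 \sqrt{2} y \right)}}{192}] = \frac{5 y^{2} \log{\left(4 y^{2} + \frac{1}{2} \right)}}{4} + y \log{\left(4 y^{2} + \frac{1}{2} \right)} - 2 \log{\left(4 y^{2} + \frac{1}{2} \right)}, which equals f(y).
F(7/2) = - \frac{1057}{288} - \frac{197 \sqrt{2} \operatorname{atan}{\left(7 \sqrt{2} \right)}}{192} + \frac{\log{\left(\frac{99}{8} \right)}}{16} + \frac{1631 \log{\left(\frac{99}{2} \right)}}{96}; F(1) = - \frac{197 \sqrt{2} \operatorname{atan}{\left(2 \sqrt{2} \right)}}{192} - \frac{13 \log{\left(\frac{9}{2} \right)}}{12} + \frac{\log{\left(\frac{9}{8} \right)}}{16} + \frac{479}{144}.
Integral = F(7/2) - F(1) = - \frac{2015}{288} - \frac{197 \sqrt{2} \operatorname{atan}{\left(7 \sqrt{2} \right)}}{192} - \frac{\log{\left(\frac{9}{8} \right)}}{16} + \frac{\log{\left(\frac{99}{8} \right)}}{16} + \frac{13 \log{\left(\frac{9}{2} \right)}}{12} + \frac{197 \sqrt{2} \operatorname{atan}{\left(2 \sqrt{2} \right)}}{192} + \frac{1631 \log{\left(\frac{99}{2} \right)}}{96}.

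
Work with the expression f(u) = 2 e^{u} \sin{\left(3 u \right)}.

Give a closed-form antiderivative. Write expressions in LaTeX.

Differentiate the proposed F(u) back; it has to land on f(u) exactly.
Check: d/du[\frac{\left(\sin{\left(3 u \right)} - 3 \cos{\left(3 u \right)}\right) e^{u}}{5}] = 2 e^{u} \sin{\left(3 u \right)} = f(u).

An antiderivative is F(u) = \frac{\left(\sin{\left(3 u \right)} - 3 \cos{\left(3 u \right)}\right) e^{u}}{5}.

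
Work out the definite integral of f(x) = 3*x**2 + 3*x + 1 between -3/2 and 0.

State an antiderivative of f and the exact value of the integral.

Antiderivative: F(x) = x**3 + 3*x**2/2 + x; value = 3/2

Integrate term by term and add the pieces.
F(x) = x**3 + 3*x**2/2 + x is an antiderivative of f.
Check: d/dx[x**3 + 3*x**2/2 + x] = 3*x**2 + 3*x + 1 = f(x).
F(0) = 0; F(-3/2) = -3/2.
Integral = F(0) - F(-3/2) = 3/2.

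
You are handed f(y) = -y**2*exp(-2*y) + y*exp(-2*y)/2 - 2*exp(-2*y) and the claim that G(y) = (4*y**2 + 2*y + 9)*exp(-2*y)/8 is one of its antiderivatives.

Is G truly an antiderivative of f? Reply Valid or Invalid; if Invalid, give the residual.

d/dy[G] = (-2*y**2 + y - 4)*exp(-2*y)/2
This equals f(y) exactly, so the claim holds.

Valid - the claim checks out under differentiation.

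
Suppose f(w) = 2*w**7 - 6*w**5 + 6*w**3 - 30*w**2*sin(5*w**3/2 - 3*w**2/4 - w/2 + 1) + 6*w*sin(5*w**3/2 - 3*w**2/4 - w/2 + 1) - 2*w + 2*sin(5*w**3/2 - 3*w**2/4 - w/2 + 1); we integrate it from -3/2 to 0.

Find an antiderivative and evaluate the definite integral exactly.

Antiderivative: F(w) = w**8/4 - w**6 + 3*w**4/2 - w**2 + 4*cos(5*w**3/2 - 3*w**2/4 - w/2 + 1); value = -369/1024 - 4*cos(67/8) + 4*cos(1)

Integrate term by term and add the pieces.
F(w) = w**8/4 - w**6 + 3*w**4/2 - w**2 + 4*cos(5*w**3/2 - 3*w**2/4 - w/2 + 1) is an antiderivative of f.
Check: d/dw[w**8/4 - w**6 + 3*w**4/2 - w**2 + 4*cos(5*w**3/2 - 3*w**2/4 - w/2 + 1)] = 2*w**7 - 6*w**5 + 6*w**3 - 30*w**2*sin(5*w**3/2 - 3*w**2/4 - w/2 + 1) + 6*w*sin(5*w**3/2 - 3*w**2/4 - w/2 + 1) - 2*w + 2*sin(5*w**3/2 - 3*w**2/4 - w/2 + 1) = f(w).
F(0) = 4*cos(1); F(-3/2) = 4*cos(67/8) + 369/1024.
Integral = F(0) - F(-3/2) = -369/1024 - 4*cos(67/8) + 4*cos(1).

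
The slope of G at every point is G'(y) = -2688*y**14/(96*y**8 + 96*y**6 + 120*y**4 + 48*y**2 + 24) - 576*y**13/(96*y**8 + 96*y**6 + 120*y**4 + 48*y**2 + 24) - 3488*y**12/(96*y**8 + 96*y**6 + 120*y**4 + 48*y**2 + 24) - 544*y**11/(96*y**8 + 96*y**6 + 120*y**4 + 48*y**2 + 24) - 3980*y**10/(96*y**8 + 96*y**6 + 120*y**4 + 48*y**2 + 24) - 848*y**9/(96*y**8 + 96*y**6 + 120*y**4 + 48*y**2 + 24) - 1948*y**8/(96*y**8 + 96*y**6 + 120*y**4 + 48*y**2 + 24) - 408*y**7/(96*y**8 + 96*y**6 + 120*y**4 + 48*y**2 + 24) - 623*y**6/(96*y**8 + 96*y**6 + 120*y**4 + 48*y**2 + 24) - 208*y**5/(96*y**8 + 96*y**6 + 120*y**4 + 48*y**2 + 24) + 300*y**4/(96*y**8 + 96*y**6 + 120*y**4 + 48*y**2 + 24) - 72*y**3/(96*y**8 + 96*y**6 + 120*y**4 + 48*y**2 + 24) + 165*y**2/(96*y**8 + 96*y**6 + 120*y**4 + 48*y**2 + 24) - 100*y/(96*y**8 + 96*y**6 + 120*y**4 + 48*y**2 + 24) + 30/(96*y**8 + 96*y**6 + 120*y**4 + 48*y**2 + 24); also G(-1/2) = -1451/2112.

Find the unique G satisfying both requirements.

G(y) = (-192*y**11 - 48*y**10 - 176*y**9 - 20*y**8 - 106*y**7 - 62*y**6 + 83*y**5 + 6*y**4 + 65*y**3 - 38*y**2 + 30*y + 12)/(48*y**4 + 24*y**2 + 24)

Recognize the product-rule pattern: G'(y) = u'v + uv' with u = 4*y**4 + 5*y**2/3 - 5*y/2, v = -y**3 - y**2/4 + y/(2*(2*y**4 + y**2 + 1)) - 1/2, so integration by parts undoes it.
A general antiderivative is (4*y**4 + 5*y**2/3 - 5*y/2)*(-y**3 - y**2/4 + y/(2*(2*y**4 + y**2 + 1)) - 1/2) + C.
The condition gives C = -1451/2112 - (-2507/2112) = 1/2.
So G(y) = (-192*y**11 - 48*y**10 - 176*y**9 - 20*y**8 - 106*y**7 - 62*y**6 + 83*y**5 + 6*y**4 + 65*y**3 - 38*y**2 + 30*y + 12)/(48*y**4 + 24*y**2 + 24).
Check: d/dy[(-192*y**11 - 48*y**10 - 176*y**9 - 20*y**8 - 106*y**7 - 62*y**6 + 83*y**5 + 6*y**4 + 65*y**3 - 38*y**2 + 30*y + 12)/(48*y**4 + 24*y**2 + 24)] = (-2688*y**14 - 576*y**13 - 3488*y**12 - 544*y**11 - 3980*y**10 - 848*y**9 - 1948*y**8 - 408*y**7 - 623*y**6 - 208*y**5 + 300*y**4 - 72*y**3 + 165*y**2 - 100*y + 30)/(96*y**8 + 96*y**6 + 120*y**4 + 48*y**2 + 24), which equals G'(y).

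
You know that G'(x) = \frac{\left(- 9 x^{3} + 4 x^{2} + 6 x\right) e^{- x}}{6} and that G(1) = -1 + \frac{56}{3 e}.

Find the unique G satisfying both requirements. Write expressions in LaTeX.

G(x) = \frac{\left(9 x^{3} + 23 x^{2} + 40 x - 6 e^{x} + 40\right) e^{- x}}{6}

G'(x) has the shape u'v + uv' for u = \frac{3 x^{3}}{2} + \frac{23 x^{2}}{6} + \frac{20 x}{3} + \frac{20}{3} and v = e^{- x} — it is the derivative of the product u*v.
A general antiderivative is \frac{\left(9 x^{3} + 23 x^{2} + 40 x + 40\right) e^{- x}}{6} + C.
The condition gives C = -1 + \frac{56}{3 e} - (\frac{56}{3 e}) = -1.
So G(x) = \frac{\left(9 x^{3} + 23 x^{2} + 40 x - 6 e^{x} + 40\right) e^{- x}}{6}.
Check: d/dx[\frac{\left(9 x^{3} + 23 x^{2} + 40 x - 6 e^{x} + 40\right) e^{- x}}{6}] = \frac{\left(- 9 x^{3} + 4 x^{2} + 6 x\right) e^{- x}}{6} = G'(x).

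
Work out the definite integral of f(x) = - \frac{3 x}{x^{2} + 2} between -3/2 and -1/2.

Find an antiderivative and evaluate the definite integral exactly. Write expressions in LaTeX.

f matches the chain-rule pattern g'(h)*h' with inner function h(x) = \frac{3 x^{2}}{2} + 3; substituting u = h(x) collapses the integral.
F(x) = - \frac{3 \log{\left(\frac{x^{2}}{2} + 1 \right)}}{2} is an antiderivative of f.
Check: d/dx[- \frac{3 \log{\left(\frac{x^{2}}{2} + 1 \right)}}{2}] = - \frac{3 x}{x^{2} + 2} = f(x).
F(-1/2) = - \frac{3 \log{\left(\frac{9}{8} \right)}}{2}; F(-3/2) = - \frac{3 \log{\left(\frac{17}{8} \right)}}{2}.
Integral = F(-1/2) - F(-3/2) = - \frac{3 \log{\left(\frac{27}{8} \right)}}{2} + \frac{3 \log{\left(\frac{51}{8} \right)}}{2}.

Antiderivative: F(x) = - \frac{3 \log{\left(\frac{x^{2}}{2} + 1 \right)}}{2}; value = - \frac{3 \log{\left(\frac{27}{8} \right)}}{2} + \frac{3 \log{\left(\frac{51}{8} \right)}}{2}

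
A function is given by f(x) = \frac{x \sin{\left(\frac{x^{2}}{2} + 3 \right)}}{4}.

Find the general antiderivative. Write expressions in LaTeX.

f matches the chain-rule pattern g'(h)*h' with inner function h(x) = \frac{x^{2}}{2} + 3; substituting u = h(x) collapses the integral.
Check: d/dx[- \frac{\cos{\left(\frac{x^{2}}{2} + 3 \right)}}{4}] = \frac{x \sin{\left(\frac{x^{2}}{2} + 3 \right)}}{4} = f(x).

F(x) = - \frac{\cos{\left(\frac{x^{2}}{2} + 3 \right)}}{4} + C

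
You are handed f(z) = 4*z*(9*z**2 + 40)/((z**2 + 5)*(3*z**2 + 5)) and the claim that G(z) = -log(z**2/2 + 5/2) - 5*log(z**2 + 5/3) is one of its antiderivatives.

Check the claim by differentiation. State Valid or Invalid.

d/dz[G] = (-36*z**3 - 160*z)/(3*z**4 + 20*z**2 + 25)
d/dz[G] - f(z) = (-72*z**3 - 320*z)/(3*z**4 + 20*z**2 + 25) != 0.

Invalid: d/dz[G] - f = (-72*z**3 - 320*z)/(3*z**4 + 20*z**2 + 25), which is not 0.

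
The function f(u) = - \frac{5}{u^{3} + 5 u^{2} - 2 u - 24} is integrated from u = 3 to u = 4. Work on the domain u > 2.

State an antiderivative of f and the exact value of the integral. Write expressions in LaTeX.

Antiderivative: F(u) = \frac{- \log{\left(u - 2 \right)} + 6 \log{\left(u + 3 \right)} - 5 \log{\left(u + 4 \right)}}{6}; value = - \log{\left(6 \right)} - \frac{5 \log{\left(8 \right)}}{6} - \frac{\log{\left(2 \right)}}{6} + \frac{11 \log{\left(7 \right)}}{6}

The denominator factors as \left(u - 2\right) \left(u + 3\right) \left(u + 4\right); partial fractions split f into directly integrable pieces: - \frac{5}{6 \left(u + 4\right)} + \frac{1}{u + 3} - \frac{1}{6 \left(u - 2\right)}.
F(u) = \frac{- \log{\left(u - 2 \right)} + 6 \log{\left(u + 3 \right)} - 5 \log{\left(u + 4 \right)}}{6} is an antiderivative of f.
Check: d/du[\frac{- \log{\left(u - 2 \right)} + 6 \log{\left(u + 3 \right)} - 5 \log{\left(u + 4 \right)}}{6}] = - \frac{5}{u^{3} + 5 u^{2} - 2 u - 24} = f(u).
F(4) = - \frac{5 \log{\left(8 \right)}}{6} - \frac{\log{\left(2 \right)}}{6} + \log{\left(7 \right)}; F(3) = - \frac{5 \log{\left(7 \right)}}{6} + \log{\left(6 \right)}.
Integral = F(4) - F(3) = - \log{\left(6 \right)} - \frac{5 \log{\left(8 \right)}}{6} - \frac{\log{\left(2 \right)}}{6} + \frac{11 \log{\left(7 \right)}}{6}.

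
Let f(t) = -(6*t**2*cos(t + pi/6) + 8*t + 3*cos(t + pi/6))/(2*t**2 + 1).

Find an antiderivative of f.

An antiderivative is F(t) = -2*log(2*t**2 + 1) - 3*sin(t + pi/6).

A candidate is checked by its d/dt: the result must match f(t).
Check: d/dt[-2*log(2*t**2 + 1) - 3*sin(t + pi/6)] = (-6*t**2*cos(t + pi/6) - 8*t - 3*cos(t + pi/6))/(2*t**2 + 1), which equals f(t).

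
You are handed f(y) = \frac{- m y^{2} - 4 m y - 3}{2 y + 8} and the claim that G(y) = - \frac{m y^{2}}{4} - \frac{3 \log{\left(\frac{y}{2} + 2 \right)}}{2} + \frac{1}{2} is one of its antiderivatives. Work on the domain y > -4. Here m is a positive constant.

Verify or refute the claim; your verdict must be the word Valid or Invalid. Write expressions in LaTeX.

Valid: G'(y) = f(y).

d/dy[G] = \frac{- m y^{2} - 4 m y - 3}{2 y + 8}
This equals f(y) exactly, so the claim holds.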